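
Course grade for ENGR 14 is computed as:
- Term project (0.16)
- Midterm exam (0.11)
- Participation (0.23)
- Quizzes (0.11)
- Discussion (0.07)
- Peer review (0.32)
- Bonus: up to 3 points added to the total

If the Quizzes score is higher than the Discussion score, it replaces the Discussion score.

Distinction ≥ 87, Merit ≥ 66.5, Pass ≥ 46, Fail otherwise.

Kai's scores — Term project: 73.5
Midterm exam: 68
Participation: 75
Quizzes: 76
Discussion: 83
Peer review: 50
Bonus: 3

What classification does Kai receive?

Quizzes (76) ≤ Discussion (83), so Discussion stays at 83.
Weighted total:
  Term project 73.5 × 0.16 = 11.76
  Midterm exam 68 × 0.11 = 7.48
  Participation 75 × 0.23 = 17.25
  Quizzes 76 × 0.11 = 8.36
  Discussion 83 × 0.07 = 5.81
  Peer review 50 × 0.32 = 16
Sum = 66.66
Bonus: 66.66 + 3 = 69.66
69.66 is ≥ 66.5 and < 87 → Merit

Merit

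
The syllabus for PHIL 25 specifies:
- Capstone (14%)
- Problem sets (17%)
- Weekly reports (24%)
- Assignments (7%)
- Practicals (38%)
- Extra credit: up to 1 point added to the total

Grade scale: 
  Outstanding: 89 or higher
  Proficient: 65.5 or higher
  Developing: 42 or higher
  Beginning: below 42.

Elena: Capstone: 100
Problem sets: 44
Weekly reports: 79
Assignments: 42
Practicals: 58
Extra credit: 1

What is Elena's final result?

Weighted total:
  Capstone 100 × 0.14 = 14
  Problem sets 44 × 0.17 = 7.48
  Weekly reports 79 × 0.24 = 18.96
  Assignments 42 × 0.07 = 2.94
  Practicals 58 × 0.38 = 22.04
Sum = 65.42
Extra credit: 65.42 + 1 = 66.42
66.42 is ≥ 65.5 and < 89 → Proficient

Proficient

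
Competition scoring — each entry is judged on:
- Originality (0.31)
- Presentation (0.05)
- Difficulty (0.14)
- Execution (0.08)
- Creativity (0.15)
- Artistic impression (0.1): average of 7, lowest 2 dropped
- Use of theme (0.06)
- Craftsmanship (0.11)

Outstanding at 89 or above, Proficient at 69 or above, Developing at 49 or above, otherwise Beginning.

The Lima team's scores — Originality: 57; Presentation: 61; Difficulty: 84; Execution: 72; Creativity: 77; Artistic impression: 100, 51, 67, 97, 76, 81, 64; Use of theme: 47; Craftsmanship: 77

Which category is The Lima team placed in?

Proficient

Artistic impression: drop 51, 64 → average of remaining 5 = 421/5 = 84.2
Weighted total:
  Originality 57 × 0.31 = 17.67
  Presentation 61 × 0.05 = 3.05
  Difficulty 84 × 0.14 = 11.76
  Execution 72 × 0.08 = 5.76
  Creativity 77 × 0.15 = 11.55
  Artistic impression 84.2 × 0.1 = 8.42
  Use of theme 47 × 0.06 = 2.82
  Craftsmanship 77 × 0.11 = 8.47
Sum = 69.5
69.5 is ≥ 69 and < 89 → Proficient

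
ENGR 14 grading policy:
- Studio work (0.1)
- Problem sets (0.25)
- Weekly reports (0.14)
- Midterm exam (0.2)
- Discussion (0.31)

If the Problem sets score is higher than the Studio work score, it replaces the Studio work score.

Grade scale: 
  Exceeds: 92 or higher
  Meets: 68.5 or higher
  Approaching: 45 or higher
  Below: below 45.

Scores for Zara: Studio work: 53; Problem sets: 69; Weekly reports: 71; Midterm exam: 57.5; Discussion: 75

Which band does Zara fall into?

Problem sets (69) > Studio work (53), so Studio work counts as 69.
Weighted total:
  Studio work 69 × 0.1 = 6.9
  Problem sets 69 × 0.25 = 17.25
  Weekly reports 71 × 0.14 = 9.94
  Midterm exam 57.5 × 0.2 = 11.5
  Discussion 75 × 0.31 = 23.25
Sum = 68.84
68.84 is ≥ 68.5 and < 92 → Meets

Meets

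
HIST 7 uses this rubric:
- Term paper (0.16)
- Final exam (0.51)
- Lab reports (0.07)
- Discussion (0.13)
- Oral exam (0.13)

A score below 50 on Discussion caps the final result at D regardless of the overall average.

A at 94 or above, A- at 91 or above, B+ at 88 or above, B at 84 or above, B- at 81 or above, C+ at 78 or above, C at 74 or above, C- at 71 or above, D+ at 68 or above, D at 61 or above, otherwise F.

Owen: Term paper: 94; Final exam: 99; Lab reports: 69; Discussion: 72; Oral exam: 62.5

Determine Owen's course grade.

B

Discussion score 72 ≥ 50: minimum met.
Weighted total:
  Term paper 94 × 0.16 = 15.04
  Final exam 99 × 0.51 = 50.49
  Lab reports 69 × 0.07 = 4.83
  Discussion 72 × 0.13 = 9.36
  Oral exam 62.5 × 0.13 = 8.125
Sum = 87.845
87.845 is ≥ 84 and < 88 → B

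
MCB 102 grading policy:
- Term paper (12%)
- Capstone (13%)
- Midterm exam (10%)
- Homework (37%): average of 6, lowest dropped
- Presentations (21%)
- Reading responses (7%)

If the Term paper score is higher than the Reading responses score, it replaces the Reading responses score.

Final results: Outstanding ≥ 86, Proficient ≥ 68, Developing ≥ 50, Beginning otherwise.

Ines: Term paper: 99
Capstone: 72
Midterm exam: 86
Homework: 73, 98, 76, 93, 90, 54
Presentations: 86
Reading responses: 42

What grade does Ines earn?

Outstanding

Homework: drop 54 → average of remaining 5 = 430/5 = 86
Term paper (99) > Reading responses (42), so Reading responses counts as 99.
Weighted total:
  Term paper 99 × 0.12 = 11.88
  Capstone 72 × 0.13 = 9.36
  Midterm exam 86 × 0.1 = 8.6
  Homework 86 × 0.37 = 31.82
  Presentations 86 × 0.21 = 18.06
  Reading responses 99 × 0.07 = 6.93
Sum = 86.65
86.65 ≥ 86 → Outstanding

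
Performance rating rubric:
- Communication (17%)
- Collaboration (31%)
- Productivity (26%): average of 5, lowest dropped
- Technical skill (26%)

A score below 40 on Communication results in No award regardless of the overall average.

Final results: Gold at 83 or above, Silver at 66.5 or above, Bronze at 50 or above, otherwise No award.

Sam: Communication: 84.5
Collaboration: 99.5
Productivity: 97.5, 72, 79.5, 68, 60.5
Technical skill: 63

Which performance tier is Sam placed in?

Silver

Productivity: drop 60.5 → average of remaining 4 = 317/4 = 79.25
Communication score 84.5 ≥ 40: minimum met.
Weighted total:
  Communication 84.5 × 0.17 = 14.365
  Collaboration 99.5 × 0.31 = 30.845
  Productivity 79.25 × 0.26 = 20.605
  Technical skill 63 × 0.26 = 16.38
Sum = 82.195
82.195 is ≥ 66.5 and < 83 → Silver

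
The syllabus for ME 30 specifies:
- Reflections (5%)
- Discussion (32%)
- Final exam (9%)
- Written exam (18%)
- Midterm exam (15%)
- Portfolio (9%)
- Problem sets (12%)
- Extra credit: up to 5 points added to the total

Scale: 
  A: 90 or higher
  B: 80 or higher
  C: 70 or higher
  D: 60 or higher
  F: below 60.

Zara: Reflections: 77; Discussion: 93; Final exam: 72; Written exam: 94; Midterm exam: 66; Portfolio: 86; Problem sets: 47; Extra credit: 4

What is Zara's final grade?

Weighted total:
  Reflections 77 × 0.05 = 3.85
  Discussion 93 × 0.32 = 29.76
  Final exam 72 × 0.09 = 6.48
  Written exam 94 × 0.18 = 16.92
  Midterm exam 66 × 0.15 = 9.9
  Portfolio 86 × 0.09 = 7.74
  Problem sets 47 × 0.12 = 5.64
Sum = 80.29
Extra credit: 80.29 + 4 = 84.29
84.29 is ≥ 80 and < 90 → B

B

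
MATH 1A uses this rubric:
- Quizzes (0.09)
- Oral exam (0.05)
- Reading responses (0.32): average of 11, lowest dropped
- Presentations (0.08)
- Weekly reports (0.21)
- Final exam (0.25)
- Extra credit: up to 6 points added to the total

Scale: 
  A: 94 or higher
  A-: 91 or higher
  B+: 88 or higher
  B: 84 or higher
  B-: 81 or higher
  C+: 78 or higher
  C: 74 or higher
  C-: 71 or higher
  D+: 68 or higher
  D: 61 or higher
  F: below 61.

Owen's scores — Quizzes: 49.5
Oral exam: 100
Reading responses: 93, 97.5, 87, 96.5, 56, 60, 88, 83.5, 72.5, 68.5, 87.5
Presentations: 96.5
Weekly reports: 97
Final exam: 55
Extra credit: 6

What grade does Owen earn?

Reading responses: drop 56 → average of remaining 10 = 834/10 = 83.4
Weighted total:
  Quizzes 49.5 × 0.09 = 4.455
  Oral exam 100 × 0.05 = 5
  Reading responses 83.4 × 0.32 = 26.688
  Presentations 96.5 × 0.08 = 7.72
  Weekly reports 97 × 0.21 = 20.37
  Final exam 55 × 0.25 = 13.75
Sum = 77.983
Extra credit: 77.983 + 6 = 83.983
83.983 is ≥ 81 and < 84 → B-

B-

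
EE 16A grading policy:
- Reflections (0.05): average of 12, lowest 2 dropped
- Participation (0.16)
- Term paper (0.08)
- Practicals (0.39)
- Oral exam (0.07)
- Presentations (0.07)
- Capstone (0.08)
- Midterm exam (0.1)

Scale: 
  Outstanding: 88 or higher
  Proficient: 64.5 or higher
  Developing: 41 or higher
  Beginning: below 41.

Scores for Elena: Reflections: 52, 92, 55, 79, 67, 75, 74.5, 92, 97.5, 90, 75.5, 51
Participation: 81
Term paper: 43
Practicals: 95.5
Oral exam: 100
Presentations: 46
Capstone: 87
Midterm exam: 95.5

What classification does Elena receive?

Proficient

Reflections: drop 51, 52 → average of remaining 10 = 797.5/10 = 79.75
Weighted total:
  Reflections 79.75 × 0.05 = 3.9875
  Participation 81 × 0.16 = 12.96
  Term paper 43 × 0.08 = 3.44
  Practicals 95.5 × 0.39 = 37.245
  Oral exam 100 × 0.07 = 7
  Presentations 46 × 0.07 = 3.22
  Capstone 87 × 0.08 = 6.96
  Midterm exam 95.5 × 0.1 = 9.55
Sum = 84.3625
84.3625 is ≥ 64.5 and < 88 → Proficient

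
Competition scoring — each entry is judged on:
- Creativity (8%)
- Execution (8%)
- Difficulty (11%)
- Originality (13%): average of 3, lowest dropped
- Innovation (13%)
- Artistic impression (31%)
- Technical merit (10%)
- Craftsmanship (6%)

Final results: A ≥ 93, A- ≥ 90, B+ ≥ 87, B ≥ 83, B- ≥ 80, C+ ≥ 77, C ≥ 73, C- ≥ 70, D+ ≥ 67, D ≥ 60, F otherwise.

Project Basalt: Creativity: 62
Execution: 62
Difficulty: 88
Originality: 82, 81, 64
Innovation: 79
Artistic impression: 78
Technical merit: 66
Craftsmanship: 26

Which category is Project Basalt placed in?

C-

Originality: drop 64 → average of remaining 2 = 163/2 = 81.5
Weighted total:
  Creativity 62 × 0.08 = 4.96
  Execution 62 × 0.08 = 4.96
  Difficulty 88 × 0.11 = 9.68
  Originality 81.5 × 0.13 = 10.595
  Innovation 79 × 0.13 = 10.27
  Artistic impression 78 × 0.31 = 24.18
  Technical merit 66 × 0.1 = 6.6
  Craftsmanship 26 × 0.06 = 1.56
Sum = 72.805
72.805 is ≥ 70 and < 73 → C-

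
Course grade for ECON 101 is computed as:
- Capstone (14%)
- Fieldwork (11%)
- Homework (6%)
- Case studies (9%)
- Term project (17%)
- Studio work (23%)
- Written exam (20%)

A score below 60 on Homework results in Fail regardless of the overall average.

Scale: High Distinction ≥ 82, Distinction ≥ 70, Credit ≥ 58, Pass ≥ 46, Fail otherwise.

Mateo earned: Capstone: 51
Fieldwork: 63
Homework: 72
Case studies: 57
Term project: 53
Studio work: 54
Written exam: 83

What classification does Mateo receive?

Credit

Homework score 72 ≥ 60: minimum met.
Weighted total:
  Capstone 51 × 0.14 = 7.14
  Fieldwork 63 × 0.11 = 6.93
  Homework 72 × 0.06 = 4.32
  Case studies 57 × 0.09 = 5.13
  Term project 53 × 0.17 = 9.01
  Studio work 54 × 0.23 = 12.42
  Written exam 83 × 0.2 = 16.6
Sum = 61.55
61.55 is ≥ 58 and < 70 → Credit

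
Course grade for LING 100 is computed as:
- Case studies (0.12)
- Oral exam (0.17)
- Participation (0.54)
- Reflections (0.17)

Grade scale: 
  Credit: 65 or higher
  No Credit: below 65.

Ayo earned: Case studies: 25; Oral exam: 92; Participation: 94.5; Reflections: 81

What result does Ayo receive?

Credit

Weighted total:
  Case studies 25 × 0.12 = 3
  Oral exam 92 × 0.17 = 15.64
  Participation 94.5 × 0.54 = 51.03
  Reflections 81 × 0.17 = 13.77
Sum = 83.44
83.44 ≥ 65 → Credit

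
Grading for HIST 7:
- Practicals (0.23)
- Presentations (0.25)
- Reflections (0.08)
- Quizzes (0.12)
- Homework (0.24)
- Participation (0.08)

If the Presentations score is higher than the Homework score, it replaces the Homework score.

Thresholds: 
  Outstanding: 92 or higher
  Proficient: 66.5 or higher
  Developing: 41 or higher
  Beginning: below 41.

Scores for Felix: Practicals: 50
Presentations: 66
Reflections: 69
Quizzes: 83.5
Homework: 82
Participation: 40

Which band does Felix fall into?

Developing

Presentations (66) ≤ Homework (82), so Homework stays at 82.
Weighted total:
  Practicals 50 × 0.23 = 11.5
  Presentations 66 × 0.25 = 16.5
  Reflections 69 × 0.08 = 5.52
  Quizzes 83.5 × 0.12 = 10.02
  Homework 82 × 0.24 = 19.68
  Participation 40 × 0.08 = 3.2
Sum = 66.42
66.42 is ≥ 41 and < 66.5 → Developing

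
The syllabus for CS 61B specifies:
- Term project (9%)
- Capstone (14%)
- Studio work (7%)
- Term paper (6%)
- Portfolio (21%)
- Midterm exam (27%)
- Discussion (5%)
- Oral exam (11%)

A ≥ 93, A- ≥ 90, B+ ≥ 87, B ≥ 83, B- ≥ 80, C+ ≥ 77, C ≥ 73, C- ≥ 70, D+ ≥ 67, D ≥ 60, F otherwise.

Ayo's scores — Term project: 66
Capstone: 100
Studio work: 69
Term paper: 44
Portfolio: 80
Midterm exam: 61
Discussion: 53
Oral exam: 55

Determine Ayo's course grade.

Weighted total:
  Term project 66 × 0.09 = 5.94
  Capstone 100 × 0.14 = 14
  Studio work 69 × 0.07 = 4.83
  Term paper 44 × 0.06 = 2.64
  Portfolio 80 × 0.21 = 16.8
  Midterm exam 61 × 0.27 = 16.47
  Discussion 53 × 0.05 = 2.65
  Oral exam 55 × 0.11 = 6.05
Sum = 69.38
69.38 is ≥ 67 and < 70 → D+

D+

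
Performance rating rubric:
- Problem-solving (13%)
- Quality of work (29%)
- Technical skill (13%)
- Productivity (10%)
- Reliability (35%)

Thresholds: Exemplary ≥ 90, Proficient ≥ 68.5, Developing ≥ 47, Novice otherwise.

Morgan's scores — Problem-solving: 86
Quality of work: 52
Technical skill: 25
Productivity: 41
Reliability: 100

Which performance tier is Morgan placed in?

Weighted total:
  Problem-solving 86 × 0.13 = 11.18
  Quality of work 52 × 0.29 = 15.08
  Technical skill 25 × 0.13 = 3.25
  Productivity 41 × 0.1 = 4.1
  Reliability 100 × 0.35 = 35
Sum = 68.61
68.61 is ≥ 68.5 and < 90 → Proficient

Proficient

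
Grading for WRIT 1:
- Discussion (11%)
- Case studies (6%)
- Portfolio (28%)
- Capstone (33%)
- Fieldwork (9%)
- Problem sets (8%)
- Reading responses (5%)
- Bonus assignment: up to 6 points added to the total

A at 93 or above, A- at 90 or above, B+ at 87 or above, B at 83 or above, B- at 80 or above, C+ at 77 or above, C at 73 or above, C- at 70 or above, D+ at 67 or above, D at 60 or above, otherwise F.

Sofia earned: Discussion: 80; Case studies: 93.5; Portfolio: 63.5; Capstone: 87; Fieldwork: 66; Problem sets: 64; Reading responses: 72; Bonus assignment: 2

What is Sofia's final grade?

C+

Weighted total:
  Discussion 80 × 0.11 = 8.8
  Case studies 93.5 × 0.06 = 5.61
  Portfolio 63.5 × 0.28 = 17.78
  Capstone 87 × 0.33 = 28.71
  Fieldwork 66 × 0.09 = 5.94
  Problem sets 64 × 0.08 = 5.12
  Reading responses 72 × 0.05 = 3.6
Sum = 75.56
Bonus assignment: 75.56 + 2 = 77.56
77.56 is ≥ 77 and < 80 → C+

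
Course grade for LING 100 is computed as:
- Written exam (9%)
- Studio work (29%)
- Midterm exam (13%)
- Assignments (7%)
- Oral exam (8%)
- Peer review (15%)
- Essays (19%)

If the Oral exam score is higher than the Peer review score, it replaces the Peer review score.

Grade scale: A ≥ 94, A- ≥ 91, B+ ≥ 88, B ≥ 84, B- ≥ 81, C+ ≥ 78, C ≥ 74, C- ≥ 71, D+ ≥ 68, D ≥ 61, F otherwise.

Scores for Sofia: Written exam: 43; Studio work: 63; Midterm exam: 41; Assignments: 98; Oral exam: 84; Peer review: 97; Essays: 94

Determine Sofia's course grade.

C-

Oral exam (84) ≤ Peer review (97), so Peer review stays at 97.
Weighted total:
  Written exam 43 × 0.09 = 3.87
  Studio work 63 × 0.29 = 18.27
  Midterm exam 41 × 0.13 = 5.33
  Assignments 98 × 0.07 = 6.86
  Oral exam 84 × 0.08 = 6.72
  Peer review 97 × 0.15 = 14.55
  Essays 94 × 0.19 = 17.86
Sum = 73.46
73.46 is ≥ 71 and < 74 → C-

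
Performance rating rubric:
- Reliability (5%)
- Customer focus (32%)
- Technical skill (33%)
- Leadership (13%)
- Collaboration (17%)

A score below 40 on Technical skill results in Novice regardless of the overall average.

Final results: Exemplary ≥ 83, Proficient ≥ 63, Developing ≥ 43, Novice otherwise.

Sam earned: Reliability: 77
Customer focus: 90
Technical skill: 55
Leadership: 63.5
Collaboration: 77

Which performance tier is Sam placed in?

Technical skill score 55 ≥ 40: minimum met.
Weighted total:
  Reliability 77 × 0.05 = 3.85
  Customer focus 90 × 0.32 = 28.8
  Technical skill 55 × 0.33 = 18.15
  Leadership 63.5 × 0.13 = 8.255
  Collaboration 77 × 0.17 = 13.09
Sum = 72.145
72.145 is ≥ 63 and < 83 → Proficient

Proficient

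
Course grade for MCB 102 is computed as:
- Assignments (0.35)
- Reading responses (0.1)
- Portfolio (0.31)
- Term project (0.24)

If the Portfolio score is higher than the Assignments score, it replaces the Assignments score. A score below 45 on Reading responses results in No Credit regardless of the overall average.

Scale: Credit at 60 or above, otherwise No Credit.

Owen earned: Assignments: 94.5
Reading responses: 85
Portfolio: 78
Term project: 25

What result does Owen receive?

Portfolio (78) ≤ Assignments (94.5), so Assignments stays at 94.5.
Reading responses score 85 ≥ 45: minimum met.
Weighted total:
  Assignments 94.5 × 0.35 = 33.075
  Reading responses 85 × 0.1 = 8.5
  Portfolio 78 × 0.31 = 24.18
  Term project 25 × 0.24 = 6
Sum = 71.755
71.755 ≥ 60 → Credit

Credit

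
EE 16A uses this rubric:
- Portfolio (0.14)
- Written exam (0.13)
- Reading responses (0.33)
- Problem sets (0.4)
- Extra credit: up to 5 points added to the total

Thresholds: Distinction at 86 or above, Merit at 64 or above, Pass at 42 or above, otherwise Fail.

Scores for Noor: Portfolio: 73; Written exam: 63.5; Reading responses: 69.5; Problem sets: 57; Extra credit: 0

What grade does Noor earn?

Weighted total:
  Portfolio 73 × 0.14 = 10.22
  Written exam 63.5 × 0.13 = 8.255
  Reading responses 69.5 × 0.33 = 22.935
  Problem sets 57 × 0.4 = 22.8
Sum = 64.21
Extra credit: 64.21 + 0 = 64.21
64.21 is ≥ 64 and < 86 → Merit

Merit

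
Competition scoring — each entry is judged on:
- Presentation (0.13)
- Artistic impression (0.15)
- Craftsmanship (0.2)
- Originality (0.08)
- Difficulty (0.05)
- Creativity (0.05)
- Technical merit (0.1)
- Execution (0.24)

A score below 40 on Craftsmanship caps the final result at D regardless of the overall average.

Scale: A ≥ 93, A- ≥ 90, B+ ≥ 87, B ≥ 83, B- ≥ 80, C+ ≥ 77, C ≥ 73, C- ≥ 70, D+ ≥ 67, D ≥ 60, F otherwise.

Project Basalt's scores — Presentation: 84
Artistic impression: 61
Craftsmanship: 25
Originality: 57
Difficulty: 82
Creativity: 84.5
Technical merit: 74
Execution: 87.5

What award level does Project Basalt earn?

Craftsmanship score 25 < 40: minimum not met.
Weighted total:
  Presentation 84 × 0.13 = 10.92
  Artistic impression 61 × 0.15 = 9.15
  Craftsmanship 25 × 0.2 = 5
  Originality 57 × 0.08 = 4.56
  Difficulty 82 × 0.05 = 4.1
  Creativity 84.5 × 0.05 = 4.225
  Technical merit 74 × 0.1 = 7.4
  Execution 87.5 × 0.24 = 21
Sum = 66.355
66.355 would be D; cap at D applies → D.

D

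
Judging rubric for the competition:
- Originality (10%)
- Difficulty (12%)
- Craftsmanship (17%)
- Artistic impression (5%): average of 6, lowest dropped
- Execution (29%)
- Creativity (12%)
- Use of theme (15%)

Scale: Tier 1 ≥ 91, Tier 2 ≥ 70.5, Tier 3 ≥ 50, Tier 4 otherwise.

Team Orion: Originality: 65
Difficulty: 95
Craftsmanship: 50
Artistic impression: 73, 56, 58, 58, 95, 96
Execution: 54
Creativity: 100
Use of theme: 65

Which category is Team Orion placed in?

Tier 3

Artistic impression: drop 56 → average of remaining 5 = 380/5 = 76
Weighted total:
  Originality 65 × 0.1 = 6.5
  Difficulty 95 × 0.12 = 11.4
  Craftsmanship 50 × 0.17 = 8.5
  Artistic impression 76 × 0.05 = 3.8
  Execution 54 × 0.29 = 15.66
  Creativity 100 × 0.12 = 12
  Use of theme 65 × 0.15 = 9.75
Sum = 67.61
67.61 is ≥ 50 and < 70.5 → Tier 3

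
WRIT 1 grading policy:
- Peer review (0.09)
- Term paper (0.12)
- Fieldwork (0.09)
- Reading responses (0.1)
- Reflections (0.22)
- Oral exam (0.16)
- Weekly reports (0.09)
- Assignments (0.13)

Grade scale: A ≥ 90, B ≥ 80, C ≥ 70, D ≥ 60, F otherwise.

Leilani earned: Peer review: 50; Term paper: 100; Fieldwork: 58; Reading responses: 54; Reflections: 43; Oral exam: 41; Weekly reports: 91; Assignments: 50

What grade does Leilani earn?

Weighted total:
  Peer review 50 × 0.09 = 4.5
  Term paper 100 × 0.12 = 12
  Fieldwork 58 × 0.09 = 5.22
  Reading responses 54 × 0.1 = 5.4
  Reflections 43 × 0.22 = 9.46
  Oral exam 41 × 0.16 = 6.56
  Weekly reports 91 × 0.09 = 8.19
  Assignments 50 × 0.13 = 6.5
Sum = 57.83
57.83 < 60 → F

F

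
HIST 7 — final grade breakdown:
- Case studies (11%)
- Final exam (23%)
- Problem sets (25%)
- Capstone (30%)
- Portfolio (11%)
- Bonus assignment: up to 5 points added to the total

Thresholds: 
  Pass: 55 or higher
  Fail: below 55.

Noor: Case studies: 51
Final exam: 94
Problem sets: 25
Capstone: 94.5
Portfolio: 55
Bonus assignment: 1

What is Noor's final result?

Weighted total:
  Case studies 51 × 0.11 = 5.61
  Final exam 94 × 0.23 = 21.62
  Problem sets 25 × 0.25 = 6.25
  Capstone 94.5 × 0.3 = 28.35
  Portfolio 55 × 0.11 = 6.05
Sum = 67.88
Bonus assignment: 67.88 + 1 = 68.88
68.88 ≥ 55 → Pass

Pass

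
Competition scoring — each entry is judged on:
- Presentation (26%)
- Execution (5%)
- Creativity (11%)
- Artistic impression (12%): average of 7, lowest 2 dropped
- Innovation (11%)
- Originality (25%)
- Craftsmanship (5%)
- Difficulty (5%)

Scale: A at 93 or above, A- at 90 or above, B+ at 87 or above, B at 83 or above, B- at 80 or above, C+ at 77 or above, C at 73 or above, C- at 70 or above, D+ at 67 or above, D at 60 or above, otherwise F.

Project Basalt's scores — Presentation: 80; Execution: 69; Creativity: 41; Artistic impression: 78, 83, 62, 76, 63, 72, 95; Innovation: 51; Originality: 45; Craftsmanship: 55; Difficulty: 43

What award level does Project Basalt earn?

Artistic impression: drop 62, 63 → average of remaining 5 = 404/5 = 80.8
Weighted total:
  Presentation 80 × 0.26 = 20.8
  Execution 69 × 0.05 = 3.45
  Creativity 41 × 0.11 = 4.51
  Artistic impression 80.8 × 0.12 = 9.696
  Innovation 51 × 0.11 = 5.61
  Originality 45 × 0.25 = 11.25
  Craftsmanship 55 × 0.05 = 2.75
  Difficulty 43 × 0.05 = 2.15
Sum = 60.216
60.216 is ≥ 60 and < 67 → D

D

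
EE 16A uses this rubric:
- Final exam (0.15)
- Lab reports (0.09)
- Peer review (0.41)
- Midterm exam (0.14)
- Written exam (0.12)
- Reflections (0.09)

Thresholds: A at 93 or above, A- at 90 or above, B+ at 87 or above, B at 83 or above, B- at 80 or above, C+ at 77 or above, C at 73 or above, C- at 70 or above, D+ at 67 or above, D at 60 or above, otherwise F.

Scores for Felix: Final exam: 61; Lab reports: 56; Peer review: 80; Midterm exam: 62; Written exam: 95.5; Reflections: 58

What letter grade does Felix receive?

Weighted total:
  Final exam 61 × 0.15 = 9.15
  Lab reports 56 × 0.09 = 5.04
  Peer review 80 × 0.41 = 32.8
  Midterm exam 62 × 0.14 = 8.68
  Written exam 95.5 × 0.12 = 11.46
  Reflections 58 × 0.09 = 5.22
Sum = 72.35
72.35 is ≥ 70 and < 73 → C-

C-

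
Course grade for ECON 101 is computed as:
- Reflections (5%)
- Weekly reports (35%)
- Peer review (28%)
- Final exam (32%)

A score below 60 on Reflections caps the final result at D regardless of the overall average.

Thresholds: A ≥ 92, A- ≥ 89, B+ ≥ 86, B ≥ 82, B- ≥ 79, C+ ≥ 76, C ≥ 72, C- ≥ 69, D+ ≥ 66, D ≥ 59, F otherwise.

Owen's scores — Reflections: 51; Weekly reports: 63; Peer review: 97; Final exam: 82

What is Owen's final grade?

D

Reflections score 51 < 60: minimum not met.
Weighted total:
  Reflections 51 × 0.05 = 2.55
  Weekly reports 63 × 0.35 = 22.05
  Peer review 97 × 0.28 = 27.16
  Final exam 82 × 0.32 = 26.24
Sum = 78
78 would be C+; cap at D applies → D.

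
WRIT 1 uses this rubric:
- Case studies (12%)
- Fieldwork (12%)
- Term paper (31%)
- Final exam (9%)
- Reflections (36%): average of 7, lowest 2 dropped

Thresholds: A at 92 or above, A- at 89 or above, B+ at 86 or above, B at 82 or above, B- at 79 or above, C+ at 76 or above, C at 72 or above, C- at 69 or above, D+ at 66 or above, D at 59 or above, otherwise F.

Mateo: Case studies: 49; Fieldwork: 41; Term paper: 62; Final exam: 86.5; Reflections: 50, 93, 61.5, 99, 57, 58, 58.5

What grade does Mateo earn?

D

Reflections: drop 50, 57 → average of remaining 5 = 370/5 = 74
Weighted total:
  Case studies 49 × 0.12 = 5.88
  Fieldwork 41 × 0.12 = 4.92
  Term paper 62 × 0.31 = 19.22
  Final exam 86.5 × 0.09 = 7.785
  Reflections 74 × 0.36 = 26.64
Sum = 64.445
64.445 is ≥ 59 and < 66 → D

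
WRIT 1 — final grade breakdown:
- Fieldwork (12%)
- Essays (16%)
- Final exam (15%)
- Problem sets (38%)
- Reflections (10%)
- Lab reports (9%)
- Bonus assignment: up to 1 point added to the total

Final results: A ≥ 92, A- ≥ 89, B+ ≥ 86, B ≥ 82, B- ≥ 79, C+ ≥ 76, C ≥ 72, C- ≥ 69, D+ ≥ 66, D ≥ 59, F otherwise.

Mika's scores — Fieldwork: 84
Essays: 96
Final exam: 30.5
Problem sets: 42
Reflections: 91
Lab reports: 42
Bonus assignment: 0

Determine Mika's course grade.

F

Weighted total:
  Fieldwork 84 × 0.12 = 10.08
  Essays 96 × 0.16 = 15.36
  Final exam 30.5 × 0.15 = 4.575
  Problem sets 42 × 0.38 = 15.96
  Reflections 91 × 0.1 = 9.1
  Lab reports 42 × 0.09 = 3.78
Sum = 58.855
Bonus assignment: 58.855 + 0 = 58.855
58.855 < 59 → F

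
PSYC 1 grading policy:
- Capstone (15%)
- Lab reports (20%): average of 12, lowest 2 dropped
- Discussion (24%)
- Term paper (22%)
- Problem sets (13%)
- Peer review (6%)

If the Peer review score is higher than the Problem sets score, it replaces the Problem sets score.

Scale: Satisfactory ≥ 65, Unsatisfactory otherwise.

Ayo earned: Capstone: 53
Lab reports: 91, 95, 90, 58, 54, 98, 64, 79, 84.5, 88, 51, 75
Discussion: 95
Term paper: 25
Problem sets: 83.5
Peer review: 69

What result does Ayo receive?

Satisfactory

Lab reports: drop 51, 54 → average of remaining 10 = 822.5/10 = 82.25
Peer review (69) ≤ Problem sets (83.5), so Problem sets stays at 83.5.
Weighted total:
  Capstone 53 × 0.15 = 7.95
  Lab reports 82.25 × 0.2 = 16.45
  Discussion 95 × 0.24 = 22.8
  Term paper 25 × 0.22 = 5.5
  Problem sets 83.5 × 0.13 = 10.855
  Peer review 69 × 0.06 = 4.14
Sum = 67.695
67.695 ≥ 65 → Satisfactory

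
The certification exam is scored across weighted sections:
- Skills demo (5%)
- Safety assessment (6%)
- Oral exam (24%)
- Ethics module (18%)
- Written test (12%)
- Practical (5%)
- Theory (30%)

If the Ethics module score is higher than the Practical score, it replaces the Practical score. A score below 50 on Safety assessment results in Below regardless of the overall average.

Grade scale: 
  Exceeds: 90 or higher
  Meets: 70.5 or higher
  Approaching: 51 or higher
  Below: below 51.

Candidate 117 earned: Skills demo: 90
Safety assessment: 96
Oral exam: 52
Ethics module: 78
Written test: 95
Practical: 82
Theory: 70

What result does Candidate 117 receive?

Meets

Ethics module (78) ≤ Practical (82), so Practical stays at 82.
Safety assessment score 96 ≥ 50: minimum met.
Weighted total:
  Skills demo 90 × 0.05 = 4.5
  Safety assessment 96 × 0.06 = 5.76
  Oral exam 52 × 0.24 = 12.48
  Ethics module 78 × 0.18 = 14.04
  Written test 95 × 0.12 = 11.4
  Practical 82 × 0.05 = 4.1
  Theory 70 × 0.3 = 21
Sum = 73.28
73.28 is ≥ 70.5 and < 90 → Meets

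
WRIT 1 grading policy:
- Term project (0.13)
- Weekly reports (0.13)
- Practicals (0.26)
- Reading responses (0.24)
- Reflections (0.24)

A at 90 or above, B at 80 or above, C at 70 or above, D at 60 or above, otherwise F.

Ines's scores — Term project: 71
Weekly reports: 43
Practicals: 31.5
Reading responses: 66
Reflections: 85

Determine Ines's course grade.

Weighted total:
  Term project 71 × 0.13 = 9.23
  Weekly reports 43 × 0.13 = 5.59
  Practicals 31.5 × 0.26 = 8.19
  Reading responses 66 × 0.24 = 15.84
  Reflections 85 × 0.24 = 20.4
Sum = 59.25
59.25 < 60 → F

F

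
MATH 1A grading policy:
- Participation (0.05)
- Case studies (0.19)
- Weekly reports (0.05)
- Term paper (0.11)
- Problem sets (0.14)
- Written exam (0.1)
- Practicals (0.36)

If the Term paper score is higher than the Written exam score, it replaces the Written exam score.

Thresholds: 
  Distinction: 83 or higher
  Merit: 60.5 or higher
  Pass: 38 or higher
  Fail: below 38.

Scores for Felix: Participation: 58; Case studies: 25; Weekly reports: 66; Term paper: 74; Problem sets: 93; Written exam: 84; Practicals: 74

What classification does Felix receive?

Merit

Term paper (74) ≤ Written exam (84), so Written exam stays at 84.
Weighted total:
  Participation 58 × 0.05 = 2.9
  Case studies 25 × 0.19 = 4.75
  Weekly reports 66 × 0.05 = 3.3
  Term paper 74 × 0.11 = 8.14
  Problem sets 93 × 0.14 = 13.02
  Written exam 84 × 0.1 = 8.4
  Practicals 74 × 0.36 = 26.64
Sum = 67.15
67.15 is ≥ 60.5 and < 83 → Merit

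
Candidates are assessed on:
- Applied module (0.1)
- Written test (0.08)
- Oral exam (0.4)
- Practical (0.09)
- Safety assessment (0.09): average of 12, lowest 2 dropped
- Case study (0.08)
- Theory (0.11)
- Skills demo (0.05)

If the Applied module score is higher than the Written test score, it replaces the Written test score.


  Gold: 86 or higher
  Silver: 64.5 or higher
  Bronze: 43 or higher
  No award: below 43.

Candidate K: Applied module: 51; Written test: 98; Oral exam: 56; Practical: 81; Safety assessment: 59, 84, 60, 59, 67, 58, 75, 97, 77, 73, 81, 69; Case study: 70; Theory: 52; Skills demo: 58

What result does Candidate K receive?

Safety assessment: drop 58, 59 → average of remaining 10 = 742/10 = 74.2
Applied module (51) ≤ Written test (98), so Written test stays at 98.
Weighted total:
  Applied module 51 × 0.1 = 5.1
  Written test 98 × 0.08 = 7.84
  Oral exam 56 × 0.4 = 22.4
  Practical 81 × 0.09 = 7.29
  Safety assessment 74.2 × 0.09 = 6.678
  Case study 70 × 0.08 = 5.6
  Theory 52 × 0.11 = 5.72
  Skills demo 58 × 0.05 = 2.9
Sum = 63.528
63.528 is ≥ 43 and < 64.5 → Bronze

Bronze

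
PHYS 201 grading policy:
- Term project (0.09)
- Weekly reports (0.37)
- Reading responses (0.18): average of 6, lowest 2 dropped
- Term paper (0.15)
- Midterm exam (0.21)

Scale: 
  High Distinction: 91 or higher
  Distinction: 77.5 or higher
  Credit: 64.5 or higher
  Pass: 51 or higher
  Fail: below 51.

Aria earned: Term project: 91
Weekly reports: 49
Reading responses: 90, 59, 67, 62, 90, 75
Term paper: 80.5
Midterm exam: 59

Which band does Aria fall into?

Reading responses: drop 59, 62 → average of remaining 4 = 322/4 = 80.5
Weighted total:
  Term project 91 × 0.09 = 8.19
  Weekly reports 49 × 0.37 = 18.13
  Reading responses 80.5 × 0.18 = 14.49
  Term paper 80.5 × 0.15 = 12.075
  Midterm exam 59 × 0.21 = 12.39
Sum = 65.275
65.275 is ≥ 64.5 and < 77.5 → Credit

Credit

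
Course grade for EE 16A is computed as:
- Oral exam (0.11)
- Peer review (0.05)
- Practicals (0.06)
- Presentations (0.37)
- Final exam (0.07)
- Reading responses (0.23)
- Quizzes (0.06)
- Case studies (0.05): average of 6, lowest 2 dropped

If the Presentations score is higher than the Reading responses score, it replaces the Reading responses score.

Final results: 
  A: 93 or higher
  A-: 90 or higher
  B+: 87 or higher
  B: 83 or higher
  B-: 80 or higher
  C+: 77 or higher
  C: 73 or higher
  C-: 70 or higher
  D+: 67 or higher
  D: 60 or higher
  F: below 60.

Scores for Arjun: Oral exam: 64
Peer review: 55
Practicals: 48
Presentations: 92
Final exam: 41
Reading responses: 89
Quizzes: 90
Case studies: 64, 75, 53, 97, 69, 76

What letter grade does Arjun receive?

Case studies: drop 53, 64 → average of remaining 4 = 317/4 = 79.25
Presentations (92) > Reading responses (89), so Reading responses counts as 92.
Weighted total:
  Oral exam 64 × 0.11 = 7.04
  Peer review 55 × 0.05 = 2.75
  Practicals 48 × 0.06 = 2.88
  Presentations 92 × 0.37 = 34.04
  Final exam 41 × 0.07 = 2.87
  Reading responses 92 × 0.23 = 21.16
  Quizzes 90 × 0.06 = 5.4
  Case studies 79.25 × 0.05 = 3.9625
Sum = 80.1025
80.1025 is ≥ 80 and < 83 → B-

B-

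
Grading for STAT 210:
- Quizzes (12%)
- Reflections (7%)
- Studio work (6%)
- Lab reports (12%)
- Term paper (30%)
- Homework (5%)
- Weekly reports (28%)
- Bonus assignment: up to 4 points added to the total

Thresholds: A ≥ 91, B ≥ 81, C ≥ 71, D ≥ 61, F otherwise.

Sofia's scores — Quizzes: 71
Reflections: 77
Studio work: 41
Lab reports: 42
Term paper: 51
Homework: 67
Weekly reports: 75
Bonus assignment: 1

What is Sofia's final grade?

D

Weighted total:
  Quizzes 71 × 0.12 = 8.52
  Reflections 77 × 0.07 = 5.39
  Studio work 41 × 0.06 = 2.46
  Lab reports 42 × 0.12 = 5.04
  Term paper 51 × 0.3 = 15.3
  Homework 67 × 0.05 = 3.35
  Weekly reports 75 × 0.28 = 21
Sum = 61.06
Bonus assignment: 61.06 + 1 = 62.06
62.06 is ≥ 61 and < 71 → D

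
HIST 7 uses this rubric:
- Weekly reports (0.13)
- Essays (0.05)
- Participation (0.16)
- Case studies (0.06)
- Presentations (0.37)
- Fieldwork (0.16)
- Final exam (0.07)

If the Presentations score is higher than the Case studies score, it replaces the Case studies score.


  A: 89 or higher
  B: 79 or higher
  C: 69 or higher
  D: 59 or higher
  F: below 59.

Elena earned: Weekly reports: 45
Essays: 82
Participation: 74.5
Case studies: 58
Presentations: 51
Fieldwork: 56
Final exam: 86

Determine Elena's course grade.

Presentations (51) ≤ Case studies (58), so Case studies stays at 58.
Weighted total:
  Weekly reports 45 × 0.13 = 5.85
  Essays 82 × 0.05 = 4.1
  Participation 74.5 × 0.16 = 11.92
  Case studies 58 × 0.06 = 3.48
  Presentations 51 × 0.37 = 18.87
  Fieldwork 56 × 0.16 = 8.96
  Final exam 86 × 0.07 = 6.02
Sum = 59.2
59.2 is ≥ 59 and < 69 → D

D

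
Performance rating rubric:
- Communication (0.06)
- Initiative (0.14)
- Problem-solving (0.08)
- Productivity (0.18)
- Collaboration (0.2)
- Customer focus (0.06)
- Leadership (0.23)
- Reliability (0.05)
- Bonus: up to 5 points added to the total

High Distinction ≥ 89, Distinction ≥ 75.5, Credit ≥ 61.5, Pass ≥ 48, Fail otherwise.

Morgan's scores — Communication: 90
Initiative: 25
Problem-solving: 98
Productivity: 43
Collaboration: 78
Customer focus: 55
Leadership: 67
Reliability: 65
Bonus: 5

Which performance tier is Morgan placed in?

Credit

Weighted total:
  Communication 90 × 0.06 = 5.4
  Initiative 25 × 0.14 = 3.5
  Problem-solving 98 × 0.08 = 7.84
  Productivity 43 × 0.18 = 7.74
  Collaboration 78 × 0.2 = 15.6
  Customer focus 55 × 0.06 = 3.3
  Leadership 67 × 0.23 = 15.41
  Reliability 65 × 0.05 = 3.25
Sum = 62.04
Bonus: 62.04 + 5 = 67.04
67.04 is ≥ 61.5 and < 75.5 → Credit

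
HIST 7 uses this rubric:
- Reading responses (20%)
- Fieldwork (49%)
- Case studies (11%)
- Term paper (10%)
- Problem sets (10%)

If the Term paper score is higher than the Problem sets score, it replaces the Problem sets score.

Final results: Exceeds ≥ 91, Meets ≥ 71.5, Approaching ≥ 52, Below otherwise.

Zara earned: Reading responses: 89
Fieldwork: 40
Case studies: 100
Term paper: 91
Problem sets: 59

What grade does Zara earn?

Term paper (91) > Problem sets (59), so Problem sets counts as 91.
Weighted total:
  Reading responses 89 × 0.2 = 17.8
  Fieldwork 40 × 0.49 = 19.6
  Case studies 100 × 0.11 = 11
  Term paper 91 × 0.1 = 9.1
  Problem sets 91 × 0.1 = 9.1
Sum = 66.6
66.6 is ≥ 52 and < 71.5 → Approaching

Approaching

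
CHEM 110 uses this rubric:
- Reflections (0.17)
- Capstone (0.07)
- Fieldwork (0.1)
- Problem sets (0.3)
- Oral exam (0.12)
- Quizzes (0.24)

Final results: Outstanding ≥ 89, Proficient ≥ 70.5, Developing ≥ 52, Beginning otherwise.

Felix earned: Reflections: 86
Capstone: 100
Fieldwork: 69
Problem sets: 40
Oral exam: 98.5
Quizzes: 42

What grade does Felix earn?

Developing

Weighted total:
  Reflections 86 × 0.17 = 14.62
  Capstone 100 × 0.07 = 7
  Fieldwork 69 × 0.1 = 6.9
  Problem sets 40 × 0.3 = 12
  Oral exam 98.5 × 0.12 = 11.82
  Quizzes 42 × 0.24 = 10.08
Sum = 62.42
62.42 is ≥ 52 and < 70.5 → Developing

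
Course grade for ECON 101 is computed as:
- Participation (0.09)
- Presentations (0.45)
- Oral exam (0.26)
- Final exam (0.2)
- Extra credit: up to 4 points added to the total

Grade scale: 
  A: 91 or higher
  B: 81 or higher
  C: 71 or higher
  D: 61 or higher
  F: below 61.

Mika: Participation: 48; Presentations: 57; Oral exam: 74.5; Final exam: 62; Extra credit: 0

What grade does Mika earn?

Weighted total:
  Participation 48 × 0.09 = 4.32
  Presentations 57 × 0.45 = 25.65
  Oral exam 74.5 × 0.26 = 19.37
  Final exam 62 × 0.2 = 12.4
Sum = 61.74
Extra credit: 61.74 + 0 = 61.74
61.74 is ≥ 61 and < 71 → D

D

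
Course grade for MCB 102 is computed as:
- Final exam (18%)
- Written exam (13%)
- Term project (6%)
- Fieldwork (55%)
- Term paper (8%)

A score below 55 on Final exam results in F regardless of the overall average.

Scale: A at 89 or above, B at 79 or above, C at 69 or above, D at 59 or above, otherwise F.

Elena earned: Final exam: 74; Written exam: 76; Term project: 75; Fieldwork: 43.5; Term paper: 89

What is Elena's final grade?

Final exam score 74 ≥ 55: minimum met.
Weighted total:
  Final exam 74 × 0.18 = 13.32
  Written exam 76 × 0.13 = 9.88
  Term project 75 × 0.06 = 4.5
  Fieldwork 43.5 × 0.55 = 23.925
  Term paper 89 × 0.08 = 7.12
Sum = 58.745
58.745 < 59 → F

F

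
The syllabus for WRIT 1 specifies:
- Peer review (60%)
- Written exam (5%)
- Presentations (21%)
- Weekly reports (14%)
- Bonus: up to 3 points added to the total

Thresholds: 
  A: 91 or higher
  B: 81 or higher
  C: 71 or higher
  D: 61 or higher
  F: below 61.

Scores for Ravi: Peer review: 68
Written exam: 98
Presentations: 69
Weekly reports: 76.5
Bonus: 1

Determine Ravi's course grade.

Weighted total:
  Peer review 68 × 0.6 = 40.8
  Written exam 98 × 0.05 = 4.9
  Presentations 69 × 0.21 = 14.49
  Weekly reports 76.5 × 0.14 = 10.71
Sum = 70.9
Bonus: 70.9 + 1 = 71.9
71.9 is ≥ 71 and < 81 → C

C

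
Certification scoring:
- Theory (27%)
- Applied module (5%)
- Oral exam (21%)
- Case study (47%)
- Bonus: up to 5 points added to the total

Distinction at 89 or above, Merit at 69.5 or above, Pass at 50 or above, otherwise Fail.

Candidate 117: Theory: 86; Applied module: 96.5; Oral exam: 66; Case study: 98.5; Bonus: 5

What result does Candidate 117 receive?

Weighted total:
  Theory 86 × 0.27 = 23.22
  Applied module 96.5 × 0.05 = 4.825
  Oral exam 66 × 0.21 = 13.86
  Case study 98.5 × 0.47 = 46.295
Sum = 88.2
Bonus: 88.2 + 5 = 93.2
93.2 ≥ 89 → Distinction

Distinction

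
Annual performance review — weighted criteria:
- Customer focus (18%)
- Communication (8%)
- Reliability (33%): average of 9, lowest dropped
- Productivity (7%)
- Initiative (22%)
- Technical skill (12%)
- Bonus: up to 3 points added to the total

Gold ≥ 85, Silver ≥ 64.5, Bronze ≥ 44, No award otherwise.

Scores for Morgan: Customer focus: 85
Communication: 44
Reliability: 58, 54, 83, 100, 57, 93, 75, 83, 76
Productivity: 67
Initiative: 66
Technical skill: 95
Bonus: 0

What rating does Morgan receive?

Silver

Reliability: drop 54 → average of remaining 8 = 625/8 = 78.125
Weighted total:
  Customer focus 85 × 0.18 = 15.3
  Communication 44 × 0.08 = 3.52
  Reliability 78.125 × 0.33 = 25.78125
  Productivity 67 × 0.07 = 4.69
  Initiative 66 × 0.22 = 14.52
  Technical skill 95 × 0.12 = 11.4
Sum = 75.21125
Bonus: 75.21125 + 0 = 75.21125
75.21125 is ≥ 64.5 and < 85 → Silver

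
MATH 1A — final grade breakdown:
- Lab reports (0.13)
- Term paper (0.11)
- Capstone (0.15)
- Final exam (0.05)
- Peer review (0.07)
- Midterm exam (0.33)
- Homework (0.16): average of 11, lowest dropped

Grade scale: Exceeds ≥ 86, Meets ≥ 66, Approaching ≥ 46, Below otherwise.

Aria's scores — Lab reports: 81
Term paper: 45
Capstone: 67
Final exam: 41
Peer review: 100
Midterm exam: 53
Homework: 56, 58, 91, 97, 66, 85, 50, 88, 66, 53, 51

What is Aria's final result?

Homework: drop 50 → average of remaining 10 = 711/10 = 71.1
Weighted total:
  Lab reports 81 × 0.13 = 10.53
  Term paper 45 × 0.11 = 4.95
  Capstone 67 × 0.15 = 10.05
  Final exam 41 × 0.05 = 2.05
  Peer review 100 × 0.07 = 7
  Midterm exam 53 × 0.33 = 17.49
  Homework 71.1 × 0.16 = 11.376
Sum = 63.446
63.446 is ≥ 46 and < 66 → Approaching

Approaching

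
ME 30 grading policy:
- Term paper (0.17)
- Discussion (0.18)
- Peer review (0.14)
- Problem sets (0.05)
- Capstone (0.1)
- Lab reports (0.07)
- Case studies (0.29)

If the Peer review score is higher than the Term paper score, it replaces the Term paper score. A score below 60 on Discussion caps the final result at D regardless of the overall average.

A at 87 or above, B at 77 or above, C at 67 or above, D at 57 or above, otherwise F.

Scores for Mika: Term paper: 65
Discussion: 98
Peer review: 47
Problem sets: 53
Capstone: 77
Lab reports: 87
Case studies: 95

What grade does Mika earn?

B

Peer review (47) ≤ Term paper (65), so Term paper stays at 65.
Discussion score 98 ≥ 60: minimum met.
Weighted total:
  Term paper 65 × 0.17 = 11.05
  Discussion 98 × 0.18 = 17.64
  Peer review 47 × 0.14 = 6.58
  Problem sets 53 × 0.05 = 2.65
  Capstone 77 × 0.1 = 7.7
  Lab reports 87 × 0.07 = 6.09
  Case studies 95 × 0.29 = 27.55
Sum = 79.26
79.26 is ≥ 77 and < 87 → B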